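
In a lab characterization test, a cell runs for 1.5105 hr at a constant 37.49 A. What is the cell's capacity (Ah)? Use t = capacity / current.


C = I * t = 37.49 * 1.5105 = 56.63 Ah

56.63 Ah


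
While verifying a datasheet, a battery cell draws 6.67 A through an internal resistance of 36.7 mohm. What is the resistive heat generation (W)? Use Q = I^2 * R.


Convert: R = 36.7 mohm = 0.0367 ohm
I^2 = 44.489
Q = 44.489 * 0.0367 = 1.633 W

1.633 W


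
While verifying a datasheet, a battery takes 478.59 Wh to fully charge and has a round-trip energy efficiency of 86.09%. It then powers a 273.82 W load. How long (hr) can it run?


Step 1: E_discharge = eta/100 * E_charge = 86.09/100 * 478.59 = 412.02 Wh
Step 2: t = E_discharge / P = 412.02 / 273.82 = 1.505 hr

1.505 hr


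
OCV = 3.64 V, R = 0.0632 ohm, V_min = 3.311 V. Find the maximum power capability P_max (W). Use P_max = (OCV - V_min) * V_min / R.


dV = OCV - V_min = 0.329 V (so I_max = dV / R)
P_max = dV * V_min / R = 0.329 * 3.311 / 0.0632 = 17.24 W

17.24 W


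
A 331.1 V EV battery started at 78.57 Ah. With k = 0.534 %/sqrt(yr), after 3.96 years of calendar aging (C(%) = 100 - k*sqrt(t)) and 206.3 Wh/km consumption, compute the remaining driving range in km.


Step 1: capacity retention = 100 - 0.534 * sqrt(3.96) = 100 - 0.534 * 1.99 = 98.937%
Step 2: C_now = 78.57 * 98.937/100 = 77.735 Ah
Step 3: E_pack = V * C_now = 331.1 * 77.735 = 25738 Wh
Step 4: range = E_pack / consumption = 25738 / 206.3 = 124.8 km

124.8 km


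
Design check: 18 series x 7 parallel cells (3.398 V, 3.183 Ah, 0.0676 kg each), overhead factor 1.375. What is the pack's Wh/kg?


Step 1: V_pack = 18 * 3.398 = 61.164 V
Step 2: C_pack = 7 * 3.183 = 22.281 Ah
Step 3: E_pack = V_pack * C_pack = 61.164 * 22.281 = 1362.8 Wh
Step 4: m_pack = 18 * 7 * 0.0676 * 1.375 = 11.712 kg
Step 5: ED = E_pack / m_pack = 1362.8 / 11.712 = 116.4 Wh/kg

116.4 Wh/kg


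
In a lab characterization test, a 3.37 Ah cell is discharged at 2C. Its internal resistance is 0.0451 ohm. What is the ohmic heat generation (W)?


Step 1: I = C_rate * capacity = 2 * 3.37 = 6.74 A
Step 2: Q = I^2 * R = 6.74^2 * 0.0451 = 45.428 * 0.0451 = 2.049 W

2.049 W


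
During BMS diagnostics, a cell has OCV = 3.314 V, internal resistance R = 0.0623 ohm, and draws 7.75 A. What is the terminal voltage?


IR drop = 7.75 * 0.0623 = 0.48283 V
V = 3.314 - 0.48283 = 2.831 V

2.831 V


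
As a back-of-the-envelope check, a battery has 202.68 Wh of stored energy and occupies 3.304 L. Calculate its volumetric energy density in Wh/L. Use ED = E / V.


Volumetric ED = 202.68 Wh / 3.304 L = 61.34 Wh/L

61.34 Wh/L


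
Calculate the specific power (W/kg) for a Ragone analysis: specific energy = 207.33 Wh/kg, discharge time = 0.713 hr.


Specific power = 207.33 Wh/kg / 0.713 hr = 290.8 W/kg

290.8 W/kg


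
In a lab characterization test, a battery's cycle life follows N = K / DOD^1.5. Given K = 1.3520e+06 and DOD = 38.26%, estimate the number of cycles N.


Step 1: DOD^1.5 = 38.26^1.5 = 236.66
Step 2: N = 1.3520e+06 / 236.66 = 5713 cycles

5713 cycles


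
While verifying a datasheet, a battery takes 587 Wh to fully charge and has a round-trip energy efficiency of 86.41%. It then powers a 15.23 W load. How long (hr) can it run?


Step 1: E_discharge = eta/100 * E_charge = 86.41/100 * 587 = 507.23 Wh
Step 2: t = E_discharge / P = 507.23 / 15.23 = 33.30 hr

33.30 hr


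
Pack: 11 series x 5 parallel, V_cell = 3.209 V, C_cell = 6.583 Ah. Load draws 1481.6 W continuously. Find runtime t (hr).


Step 1: E_pack = Ns * V_cell * Np * C_cell = 11 * 3.209 * 5 * 6.583 = 1161.9 Wh
Step 2: t = E_pack / P = 1161.9 / 1481.6 = 0.7842 hr

0.7842 hr


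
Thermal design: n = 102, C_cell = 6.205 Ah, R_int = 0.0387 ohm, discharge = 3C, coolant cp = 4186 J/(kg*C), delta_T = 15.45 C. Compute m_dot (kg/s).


Step 1: I = 3 * 6.205 = 18.615 A
Step 2: Q_cell = I^2 * R = 18.615^2 * 0.0387 = 13.41 W
Step 3: Q_total = 102 * 13.41 = 1367.8 W
Step 4: m_dot = Q_total / (cp * dT) = 1367.8 / (4186 * 15.45) = 0.02115 kg/s

0.02115 kg/s


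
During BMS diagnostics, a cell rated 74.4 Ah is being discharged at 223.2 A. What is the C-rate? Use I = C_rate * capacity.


Rearranging: C_rate = 223.2 / 74.4 = 3C

3C


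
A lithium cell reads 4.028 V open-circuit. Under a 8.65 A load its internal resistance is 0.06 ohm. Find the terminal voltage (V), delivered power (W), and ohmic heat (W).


Step 1: V_terminal = OCV - I*R = 4.028 - 8.65 * 0.06 = 3.509 V
Step 2: P_out = V_terminal * I = 3.509 * 8.65 = 30.35 W
Step 3: Q = I^2 * R = 8.65^2 * 0.06 = 4.489 W

V=3.509 V, P=30.35 W, Q=4.489 W


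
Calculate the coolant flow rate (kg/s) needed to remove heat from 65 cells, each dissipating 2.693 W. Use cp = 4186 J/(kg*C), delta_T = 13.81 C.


Step 1: Total heat Q = 65 * 2.693 W = 175.05 W
Step 2: denom = cp * dT = 4186 * 13.81 = 57809
Step 3: m_dot = 175.05 / 57809 = 0.003028 kg/s

0.003028 kg/s


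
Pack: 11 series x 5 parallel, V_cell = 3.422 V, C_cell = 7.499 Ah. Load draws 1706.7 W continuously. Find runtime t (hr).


Step 1: E_pack = Ns * V_cell * Np * C_cell = 11 * 3.422 * 5 * 7.499 = 1411.4 Wh
Step 2: t = E_pack / P = 1411.4 / 1706.7 = 0.8270 hr

0.8270 hr


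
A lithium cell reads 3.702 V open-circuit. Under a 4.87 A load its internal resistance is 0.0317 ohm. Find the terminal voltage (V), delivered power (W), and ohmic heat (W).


Step 1: V_terminal = OCV - I*R = 3.702 - 4.87 * 0.0317 = 3.5476 V
Step 2: P_out = V_terminal * I = 3.5476 * 4.87 = 17.28 W
Step 3: Q = I^2 * R = 4.87^2 * 0.0317 = 0.7518 W

V=3.5476 V, P=17.28 W, Q=0.7518 W


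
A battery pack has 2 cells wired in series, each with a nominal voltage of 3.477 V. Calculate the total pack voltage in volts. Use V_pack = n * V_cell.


V_pack = n * V_cell = 2 * 3.477 = 6.954 V

6.954 V


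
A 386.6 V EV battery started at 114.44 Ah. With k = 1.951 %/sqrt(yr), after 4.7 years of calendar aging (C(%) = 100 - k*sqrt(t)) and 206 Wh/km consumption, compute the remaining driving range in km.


Step 1: capacity retention = 100 - 1.951 * sqrt(4.7) = 100 - 1.951 * 2.1679 = 95.77%
Step 2: C_now = 114.44 * 95.77/100 = 109.6 Ah
Step 3: E_pack = V * C_now = 386.6 * 109.6 = 42371 Wh
Step 4: range = E_pack / consumption = 42371 / 206 = 205.7 km

205.7 km


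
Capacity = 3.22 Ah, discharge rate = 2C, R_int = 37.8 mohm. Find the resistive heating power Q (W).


Convert: R = 37.8 mohm = 0.0378 ohm
Step 1: I = C_rate * capacity = 2 * 3.22 = 6.44 A
Step 2: Q = I^2 * R = 6.44^2 * 0.0378 = 41.474 * 0.0378 = 1.568 W

1.568 W


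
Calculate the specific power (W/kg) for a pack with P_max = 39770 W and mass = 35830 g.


Convert: m = 35830 g = 35.83 kg
SP = P / m = 39770 / 35.83 = 1110 W/kg

1110 W/kg


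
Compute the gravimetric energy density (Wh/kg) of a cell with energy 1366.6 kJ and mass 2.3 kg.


Convert: E = 1366.6 kJ = 379.61 Wh
ED = E / m = 379.61 / 2.3 = 165.0 Wh/kg

165.0 Wh/kg


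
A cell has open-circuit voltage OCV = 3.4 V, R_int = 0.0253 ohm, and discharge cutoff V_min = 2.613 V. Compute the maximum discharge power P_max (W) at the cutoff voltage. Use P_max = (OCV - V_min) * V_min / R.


dV = OCV - V_min = 0.787 V (so I_max = dV / R)
P_max = dV * V_min / R = 0.787 * 2.613 / 0.0253 = 81.28 W

81.28 W


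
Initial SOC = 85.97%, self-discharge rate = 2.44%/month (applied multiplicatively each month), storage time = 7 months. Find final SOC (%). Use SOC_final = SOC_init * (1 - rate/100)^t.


Monthly retention factor = 1 - 2.44/100 = 0.9756
Over 7 months: factor^7 = 0.84121
SOC_final = 85.97 * 0.84121 = 72.32%

72.32%


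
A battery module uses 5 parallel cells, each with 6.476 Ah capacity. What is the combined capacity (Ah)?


Parallel capacities add: 5 * 6.476 Ah = 32.38 Ah

32.38 Ah


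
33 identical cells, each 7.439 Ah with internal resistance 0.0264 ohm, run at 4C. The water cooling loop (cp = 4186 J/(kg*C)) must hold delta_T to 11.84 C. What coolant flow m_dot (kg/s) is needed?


Step 1: I = 4 * 7.439 = 29.756 A
Step 2: Q_cell = I^2 * R = 29.756^2 * 0.0264 = 23.375 W
Step 3: Q_total = 33 * 23.375 = 771.38 W
Step 4: m_dot = Q_total / (cp * dT) = 771.38 / (4186 * 11.84) = 0.01556 kg/s

0.01556 kg/s


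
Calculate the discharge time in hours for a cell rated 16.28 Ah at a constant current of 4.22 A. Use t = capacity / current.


t = capacity / current = 16.28 / 4.22 = 3.858 hr

3.858 hr


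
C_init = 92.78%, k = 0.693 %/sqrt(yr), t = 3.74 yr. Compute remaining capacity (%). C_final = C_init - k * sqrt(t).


Step 1: sqrt(3.74 yr) = 1.9339
Step 2: drop = 0.693 * 1.9339 = 1.3402
Step 3: C_final = 92.78 - 1.3402 = 91.44%

91.44%


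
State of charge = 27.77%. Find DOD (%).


Complement of SOC: DOD = 100% - 27.77% = 72.23%

72.23%


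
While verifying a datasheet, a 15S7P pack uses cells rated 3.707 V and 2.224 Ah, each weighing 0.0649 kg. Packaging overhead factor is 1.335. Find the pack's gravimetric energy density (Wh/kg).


Step 1: V_pack = 15 * 3.707 = 55.605 V
Step 2: C_pack = 7 * 2.224 = 15.568 Ah
Step 3: E_pack = V_pack * C_pack = 55.605 * 15.568 = 865.66 Wh
Step 4: m_pack = 15 * 7 * 0.0649 * 1.335 = 9.0974 kg
Step 5: ED = E_pack / m_pack = 865.66 / 9.0974 = 95.15 Wh/kg

95.15 Wh/kg


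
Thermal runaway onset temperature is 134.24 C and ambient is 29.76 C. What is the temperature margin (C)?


margin = T_onset - T_ambient = 134.24 - 29.76 = 104.48 C

104.48 C


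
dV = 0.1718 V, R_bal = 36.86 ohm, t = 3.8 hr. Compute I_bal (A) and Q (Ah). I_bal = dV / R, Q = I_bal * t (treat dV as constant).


I_bal = dV / R = 0.1718 / 36.86 = 0.0046609 A
Q = I_bal * t = 0.0046609 * 3.8 = 0.01771 Ah

I=0.0046609 A, Q=0.01771 Ah


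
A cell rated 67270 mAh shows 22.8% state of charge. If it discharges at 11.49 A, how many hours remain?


Convert: C_total = 67270 mAh = 67.27 Ah
Step 1: remaining = SOC/100 * C_total = 22.8/100 * 67.27 = 15.338 Ah
Step 2: t = remaining / I = 15.338 / 11.49 = 1.335 hr

1.335 hr


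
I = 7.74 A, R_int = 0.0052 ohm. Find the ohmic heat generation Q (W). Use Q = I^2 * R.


Q = I^2 * R = 7.74^2 * 0.0052 = 0.3115 W

0.3115 W


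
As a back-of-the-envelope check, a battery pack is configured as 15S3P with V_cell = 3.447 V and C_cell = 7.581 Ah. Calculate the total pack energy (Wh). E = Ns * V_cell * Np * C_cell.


E = Ns * Vcell * Np * Ccell = 15 * 3.447 * 3 * 7.581 = 1176 Wh

1176 Wh


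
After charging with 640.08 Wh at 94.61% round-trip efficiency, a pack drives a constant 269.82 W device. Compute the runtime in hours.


Step 1: E_discharge = eta/100 * E_charge = 94.61/100 * 640.08 = 605.58 Wh
Step 2: t = E_discharge / P = 605.58 / 269.82 = 2.244 hr

2.244 hr


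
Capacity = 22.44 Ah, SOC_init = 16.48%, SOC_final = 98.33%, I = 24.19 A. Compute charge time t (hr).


Step 1: dSOC = 98.33% - 16.48% = 81.85%
Step 2: delta_Ah = 22.44 * 81.85 / 100 = 18.367 Ah
Step 3: t = 18.367 / 24.19 = 0.7593 hr

0.7593 hr


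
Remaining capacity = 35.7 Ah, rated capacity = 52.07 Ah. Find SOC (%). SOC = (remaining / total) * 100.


SOC = (remaining / total) * 100 = (35.7 / 52.07) * 100 = 68.56%

68.56%


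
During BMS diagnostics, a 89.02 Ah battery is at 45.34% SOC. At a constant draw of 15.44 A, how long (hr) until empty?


Step 1: remaining = SOC/100 * C_total = 45.34/100 * 89.02 = 40.362 Ah
Step 2: t = remaining / I = 40.362 / 15.44 = 2.614 hr

2.614 hr


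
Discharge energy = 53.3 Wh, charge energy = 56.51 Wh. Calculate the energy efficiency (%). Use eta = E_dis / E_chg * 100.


Round-trip efficiency = 53.3/56.51 * 100% = 94.32%

94.32%


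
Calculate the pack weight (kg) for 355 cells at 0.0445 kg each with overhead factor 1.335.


m_pack = n * m_cell * overhead = 355 * 0.0445 * 1.335 = 21.09 kg

21.09 kg


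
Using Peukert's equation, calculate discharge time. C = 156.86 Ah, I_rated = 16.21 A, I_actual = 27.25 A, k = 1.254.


Step 1: t_rated = C / I_rated = 156.86 / 16.21 = 9.6767 hr
Step 2: ratio = 16.21 / 27.25 = 0.59486
Step 3: ratio^k = 0.59486^1.254 = 0.52133
Step 4: t = t_rated * ratio^k = 9.6767 * 0.52133 = 5.045 hr

5.045 hr


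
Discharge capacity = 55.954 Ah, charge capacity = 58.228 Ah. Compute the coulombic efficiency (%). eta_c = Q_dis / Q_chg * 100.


eta_c = Q_dis / Q_chg * 100 = 55.954 / 58.228 * 100 = 96.09%

96.09%


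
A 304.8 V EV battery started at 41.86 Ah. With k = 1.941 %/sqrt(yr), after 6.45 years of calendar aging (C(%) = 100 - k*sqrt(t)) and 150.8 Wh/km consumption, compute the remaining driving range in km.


Step 1: capacity retention = 100 - 1.941 * sqrt(6.45) = 100 - 1.941 * 2.5397 = 95.07%
Step 2: C_now = 41.86 * 95.07/100 = 39.796 Ah
Step 3: E_pack = V * C_now = 304.8 * 39.796 = 12130 Wh
Step 4: range = E_pack / consumption = 12130 / 150.8 = 80.44 km

80.44 km


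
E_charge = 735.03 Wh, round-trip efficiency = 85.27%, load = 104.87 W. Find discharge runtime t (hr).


Step 1: E_discharge = eta/100 * E_charge = 85.27/100 * 735.03 = 626.76 Wh
Step 2: t = E_discharge / P = 626.76 / 104.87 = 5.977 hr

5.977 hr


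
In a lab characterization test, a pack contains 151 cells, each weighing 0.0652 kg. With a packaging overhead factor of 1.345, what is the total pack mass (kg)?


Cell mass sum = 151 * 0.0652 = 9.8452 kg
With overhead 1.345: m_pack = 9.8452 * 1.345 = 13.24 kg

13.24 kg


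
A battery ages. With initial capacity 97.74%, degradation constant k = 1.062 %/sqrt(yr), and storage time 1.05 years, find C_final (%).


Step 1: sqrt(1.05 yr) = 1.0247
Step 2: drop = 1.062 * 1.0247 = 1.0882
Step 3: C_final = 97.74 - 1.0882 = 96.65%

96.65%


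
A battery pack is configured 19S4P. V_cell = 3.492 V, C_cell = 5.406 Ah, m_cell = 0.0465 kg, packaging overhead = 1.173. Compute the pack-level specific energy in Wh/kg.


Step 1: V_pack = 19 * 3.492 = 66.348 V
Step 2: C_pack = 4 * 5.406 = 21.624 Ah
Step 3: E_pack = V_pack * C_pack = 66.348 * 21.624 = 1434.7 Wh
Step 4: m_pack = 19 * 4 * 0.0465 * 1.173 = 4.1454 kg
Step 5: ED = E_pack / m_pack = 1434.7 / 4.1454 = 346.1 Wh/kg

346.1 Wh/kg


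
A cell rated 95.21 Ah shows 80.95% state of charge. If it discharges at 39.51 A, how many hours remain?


Step 1: remaining = SOC/100 * C_total = 80.95/100 * 95.21 = 77.072 Ah
Step 2: t = remaining / I = 77.072 / 39.51 = 1.951 hr

1.951 hr


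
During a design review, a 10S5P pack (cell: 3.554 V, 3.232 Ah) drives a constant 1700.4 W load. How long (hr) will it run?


Step 1: E_pack = Ns * V_cell * Np * C_cell = 10 * 3.554 * 5 * 3.232 = 574.33 Wh
Step 2: t = E_pack / P = 574.33 / 1700.4 = 0.3378 hr

0.3378 hr


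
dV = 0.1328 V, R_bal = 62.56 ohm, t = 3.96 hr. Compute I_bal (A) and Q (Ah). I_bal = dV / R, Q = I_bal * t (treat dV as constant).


First, Ohm's law: I_bal = 0.1328 V / 62.56 ohm = 0.0021228 A
Then Q = I * t = 0.0021228 A * 3.96 hr = 0.008406 Ah

I=0.0021228 A, Q=0.008406 Ah


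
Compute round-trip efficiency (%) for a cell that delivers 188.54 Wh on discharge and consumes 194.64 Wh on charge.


Round-trip efficiency = 188.54/194.64 * 100% = 96.87%

96.87%


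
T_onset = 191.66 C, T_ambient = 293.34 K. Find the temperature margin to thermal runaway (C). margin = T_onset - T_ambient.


Convert: T_ambient = 293.34 K = 20.19 C
margin = 191.66 - 20.19 = 171.47 C

171.47 C


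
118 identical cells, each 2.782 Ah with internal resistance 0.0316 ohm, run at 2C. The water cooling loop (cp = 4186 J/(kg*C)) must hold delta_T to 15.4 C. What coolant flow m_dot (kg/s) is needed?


Step 1: I = 2 * 2.782 = 5.564 A
Step 2: Q_cell = I^2 * R = 5.564^2 * 0.0316 = 0.97828 W
Step 3: Q_total = 118 * 0.97828 = 115.44 W
Step 4: m_dot = Q_total / (cp * dT) = 115.44 / (4186 * 15.4) = 0.001791 kg/s

0.001791 kg/s


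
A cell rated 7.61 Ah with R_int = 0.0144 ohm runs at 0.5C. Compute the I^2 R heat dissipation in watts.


Step 1: I = C_rate * capacity = 0.5 * 7.61 = 3.805 A
Step 2: Q = I^2 * R = 3.805^2 * 0.0144 = 14.478 * 0.0144 = 0.2085 W

0.2085 W


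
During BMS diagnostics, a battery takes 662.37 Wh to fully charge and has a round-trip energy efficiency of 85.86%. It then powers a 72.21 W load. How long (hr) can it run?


Step 1: E_discharge = eta/100 * E_charge = 85.86/100 * 662.37 = 568.71 Wh
Step 2: t = E_discharge / P = 568.71 / 72.21 = 7.876 hr

7.876 hr


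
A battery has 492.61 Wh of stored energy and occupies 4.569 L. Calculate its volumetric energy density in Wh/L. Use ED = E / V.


ED = E / V = 492.61 / 4.569 = 107.8 Wh/L

107.8 Wh/L


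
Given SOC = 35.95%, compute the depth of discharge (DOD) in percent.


Complement of SOC: DOD = 100% - 35.95% = 64.05%

64.05%


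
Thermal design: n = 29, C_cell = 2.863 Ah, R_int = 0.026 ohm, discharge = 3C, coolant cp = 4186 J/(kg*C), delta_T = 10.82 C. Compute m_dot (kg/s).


Step 1: I = 3 * 2.863 = 8.589 A
Step 2: Q_cell = I^2 * R = 8.589^2 * 0.026 = 1.918 W
Step 3: Q_total = 29 * 1.918 = 55.622 W
Step 4: m_dot = Q_total / (cp * dT) = 55.622 / (4186 * 10.82) = 0.001228 kg/s

0.001228 kg/s


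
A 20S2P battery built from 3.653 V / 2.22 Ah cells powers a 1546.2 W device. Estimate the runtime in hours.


Step 1: E_pack = Ns * V_cell * Np * C_cell = 20 * 3.653 * 2 * 2.22 = 324.39 Wh
Step 2: t = E_pack / P = 324.39 / 1546.2 = 0.2098 hr

0.2098 hr


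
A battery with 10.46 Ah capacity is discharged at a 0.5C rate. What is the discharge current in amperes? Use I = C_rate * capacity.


At 0.5C: I = 0.5 * 10.46 Ah = 5.23 A

5.23 A


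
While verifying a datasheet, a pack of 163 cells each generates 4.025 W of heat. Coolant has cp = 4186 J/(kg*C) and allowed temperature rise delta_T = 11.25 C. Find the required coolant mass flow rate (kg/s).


Step 1: Total heat Q = 163 * 4.025 W = 656.08 W
Step 2: denom = cp * dT = 4186 * 11.25 = 47093
Step 3: m_dot = 656.08 / 47093 = 0.01393 kg/s

0.01393 kg/s


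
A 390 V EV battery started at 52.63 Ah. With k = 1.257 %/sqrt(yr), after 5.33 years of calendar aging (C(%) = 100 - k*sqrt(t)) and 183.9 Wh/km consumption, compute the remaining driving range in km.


Step 1: capacity retention = 100 - 1.257 * sqrt(5.33) = 100 - 1.257 * 2.3087 = 97.098%
Step 2: C_now = 52.63 * 97.098/100 = 51.103 Ah
Step 3: E_pack = V * C_now = 390 * 51.103 = 19930 Wh
Step 4: range = E_pack / consumption = 19930 / 183.9 = 108.4 km

108.4 km


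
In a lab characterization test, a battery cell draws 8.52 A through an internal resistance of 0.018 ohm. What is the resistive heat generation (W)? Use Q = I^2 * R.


Q = I^2 * R = 8.52^2 * 0.018 = 1.307 W

1.307 W


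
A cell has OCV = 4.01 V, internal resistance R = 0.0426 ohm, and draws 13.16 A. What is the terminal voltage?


V = OCV - I*R = 4.01 - 13.16 * 0.0426 = 3.449 V

3.449 V


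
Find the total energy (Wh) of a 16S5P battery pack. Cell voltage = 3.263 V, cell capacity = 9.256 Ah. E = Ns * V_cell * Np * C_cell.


V_pack = 16 * 3.263 = 52.208 V
C_pack = 5 * 9.256 = 46.28 Ah
E = V_pack * C_pack = 52.208 * 46.28 = 2416 Wh

2416 Wh


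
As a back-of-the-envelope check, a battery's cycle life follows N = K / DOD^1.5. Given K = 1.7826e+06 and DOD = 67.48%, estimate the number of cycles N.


Step 1: DOD^1.5 = 67.48^1.5 = 554.32
Step 2: N = 1.7826e+06 / 554.32 = 3216 cycles

3216 cycles


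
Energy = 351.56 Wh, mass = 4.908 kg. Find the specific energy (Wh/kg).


ED = E / m = 351.56 / 4.908 = 71.63 Wh/kg

71.63 Wh/kg


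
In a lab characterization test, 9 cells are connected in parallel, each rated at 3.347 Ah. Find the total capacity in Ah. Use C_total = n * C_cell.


Parallel capacities add: 9 * 3.347 Ah = 30.123 Ah

30.123 Ah


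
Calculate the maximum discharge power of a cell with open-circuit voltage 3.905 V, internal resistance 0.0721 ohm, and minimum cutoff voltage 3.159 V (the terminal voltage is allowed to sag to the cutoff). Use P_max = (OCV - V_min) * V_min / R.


dV = OCV - V_min = 0.746 V (so I_max = dV / R)
P_max = dV * V_min / R = 0.746 * 3.159 / 0.0721 = 32.69 W

32.69 W


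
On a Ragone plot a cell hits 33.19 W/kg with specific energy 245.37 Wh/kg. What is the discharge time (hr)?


t = E / P = 245.37 / 33.19 = 7.393 hr

7.393 hr


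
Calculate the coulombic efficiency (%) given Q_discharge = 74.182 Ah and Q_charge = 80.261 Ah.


eta_c = Q_dis / Q_chg * 100 = 74.182 / 80.261 * 100 = 92.43%

92.43%


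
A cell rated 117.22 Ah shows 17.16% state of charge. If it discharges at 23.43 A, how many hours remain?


Step 1: remaining = SOC/100 * C_total = 17.16/100 * 117.22 = 20.115 Ah
Step 2: t = remaining / I = 20.115 / 23.43 = 0.8585 hr

0.8585 hr


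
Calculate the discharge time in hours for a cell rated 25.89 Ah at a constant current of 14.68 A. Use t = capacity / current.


t = capacity / current = 25.89 / 14.68 = 1.764 hr

1.764 hr


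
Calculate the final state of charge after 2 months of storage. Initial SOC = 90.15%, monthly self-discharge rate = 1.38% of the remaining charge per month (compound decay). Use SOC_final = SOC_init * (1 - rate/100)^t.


Monthly retention factor = 1 - 1.38/100 = 0.9862
Over 2 months: factor^2 = 0.97259
SOC_final = 90.15 * 0.97259 = 87.68%

87.68%


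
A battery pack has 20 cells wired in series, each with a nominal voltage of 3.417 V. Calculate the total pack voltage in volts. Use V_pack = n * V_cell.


With 20 cells in series at 3.417 V each, V_pack = 68.34 V

68.34 V


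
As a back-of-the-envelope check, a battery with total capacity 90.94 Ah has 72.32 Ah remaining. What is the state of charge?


SOC% = 72.32 / 90.94 * 100 = 79.52%

79.52%


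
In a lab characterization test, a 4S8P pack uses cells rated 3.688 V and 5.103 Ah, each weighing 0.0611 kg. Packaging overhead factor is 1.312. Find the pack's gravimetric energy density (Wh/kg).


Step 1: V_pack = 4 * 3.688 = 14.752 V
Step 2: C_pack = 8 * 5.103 = 40.824 Ah
Step 3: E_pack = V_pack * C_pack = 14.752 * 40.824 = 602.24 Wh
Step 4: m_pack = 4 * 8 * 0.0611 * 1.312 = 2.5652 kg
Step 5: ED = E_pack / m_pack = 602.24 / 2.5652 = 234.8 Wh/kg

234.8 Wh/kg


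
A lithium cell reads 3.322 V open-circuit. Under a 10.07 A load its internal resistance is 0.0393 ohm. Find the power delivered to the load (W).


Step 1: V_terminal = OCV - I*R = 3.322 - 10.07 * 0.0393 = 2.9262 V
Step 2: P_out = V_terminal * I = 2.9262 * 10.07 = 29.47 W

29.47 W


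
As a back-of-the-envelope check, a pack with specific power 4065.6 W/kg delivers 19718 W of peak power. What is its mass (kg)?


m = P / SP = 19718 / 4065.6 = 4.850 kg

4.850 kg


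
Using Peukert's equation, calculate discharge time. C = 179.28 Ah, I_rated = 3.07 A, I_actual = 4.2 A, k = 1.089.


t_rated = C / I_rated = 179.28 / 3.07 = 58.397 hr
(I_rated/I)^k = (0.73095)^1.089 = 0.71084
t = t_rated * (I_rated/I)^k = 58.397 * 0.71084 = 41.51 hr

41.51 hr


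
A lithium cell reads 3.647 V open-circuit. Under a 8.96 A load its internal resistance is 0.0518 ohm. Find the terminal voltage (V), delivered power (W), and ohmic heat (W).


Step 1: V_terminal = OCV - I*R = 3.647 - 8.96 * 0.0518 = 3.1829 V
Step 2: P_out = V_terminal * I = 3.1829 * 8.96 = 28.52 W
Step 3: Q = I^2 * R = 8.96^2 * 0.0518 = 4.159 W

V=3.1829 V, P=28.52 W, Q=4.159 W


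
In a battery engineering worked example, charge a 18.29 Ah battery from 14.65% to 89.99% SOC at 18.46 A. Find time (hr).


delta_Ah = 18.29 * (89.99 - 14.65) / 100 = 13.78 Ah
t = delta_Ah / I = 13.78 / 18.46 = 0.7465 hr

0.7465 hr


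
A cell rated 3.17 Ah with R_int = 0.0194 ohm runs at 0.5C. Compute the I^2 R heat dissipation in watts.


Step 1: I = C_rate * capacity = 0.5 * 3.17 = 1.585 A
Step 2: Q = I^2 * R = 1.585^2 * 0.0194 = 2.5122 * 0.0194 = 0.04874 W

0.04874 W


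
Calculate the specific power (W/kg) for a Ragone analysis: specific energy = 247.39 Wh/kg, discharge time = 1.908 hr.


Specific power = 247.39 Wh/kg / 1.908 hr = 129.7 W/kg

129.7 W/kg


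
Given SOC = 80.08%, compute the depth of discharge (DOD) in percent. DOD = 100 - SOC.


DOD = 100 - SOC = 100 - 80.08 = 19.92%

19.92%


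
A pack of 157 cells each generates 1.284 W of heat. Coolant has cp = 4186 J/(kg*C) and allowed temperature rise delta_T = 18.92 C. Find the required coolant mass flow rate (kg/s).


Step 1: Total heat Q = 157 * 1.284 W = 201.59 W
Step 2: denom = cp * dT = 4186 * 18.92 = 79199
Step 3: m_dot = 201.59 / 79199 = 0.002545 kg/s

0.002545 kg/s


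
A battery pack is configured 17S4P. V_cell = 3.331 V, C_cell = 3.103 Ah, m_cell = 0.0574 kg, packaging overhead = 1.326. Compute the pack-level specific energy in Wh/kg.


Step 1: V_pack = 17 * 3.331 = 56.627 V
Step 2: C_pack = 4 * 3.103 = 12.412 Ah
Step 3: E_pack = V_pack * C_pack = 56.627 * 12.412 = 702.85 Wh
Step 4: m_pack = 17 * 4 * 0.0574 * 1.326 = 5.1756 kg
Step 5: ED = E_pack / m_pack = 702.85 / 5.1756 = 135.8 Wh/kg

135.8 Wh/kg


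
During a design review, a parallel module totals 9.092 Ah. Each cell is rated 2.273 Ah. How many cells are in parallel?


n = C_total / C_cell = 9.092 / 2.273 = 4

4


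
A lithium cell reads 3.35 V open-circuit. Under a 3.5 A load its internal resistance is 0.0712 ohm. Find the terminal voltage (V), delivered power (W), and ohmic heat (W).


Step 1: V_terminal = OCV - I*R = 3.35 - 3.5 * 0.0712 = 3.1008 V
Step 2: P_out = V_terminal * I = 3.1008 * 3.5 = 10.85 W
Step 3: Q = I^2 * R = 3.5^2 * 0.0712 = 0.8722 W

V=3.1008 V, P=10.85 W, Q=0.8722 W


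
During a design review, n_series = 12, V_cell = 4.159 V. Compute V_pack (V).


Series voltages add: 12 * 4.159 V = 49.908 V

49.908 V


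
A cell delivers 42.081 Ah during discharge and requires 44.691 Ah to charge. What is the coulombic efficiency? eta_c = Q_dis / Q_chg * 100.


eta_c = Q_dis / Q_chg * 100 = 42.081 / 44.691 * 100 = 94.16%

94.16%


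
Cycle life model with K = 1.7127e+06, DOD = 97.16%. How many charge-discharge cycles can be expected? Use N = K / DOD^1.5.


DOD^1.5 = 957.7
N = K / DOD^1.5 = 1.7127e+06 / 957.7 = 1788

1788 cycles


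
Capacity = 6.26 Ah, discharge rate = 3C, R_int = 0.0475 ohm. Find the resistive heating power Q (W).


Step 1: I = C_rate * capacity = 3 * 6.26 = 18.78 A
Step 2: Q = I^2 * R = 18.78^2 * 0.0475 = 352.69 * 0.0475 = 16.75 W

16.75 W


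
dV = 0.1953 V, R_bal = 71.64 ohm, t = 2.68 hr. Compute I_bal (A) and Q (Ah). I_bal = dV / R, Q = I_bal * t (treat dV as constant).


I_bal = dV / R = 0.1953 / 71.64 = 0.0027261 A
Q = I_bal * t = 0.0027261 * 2.68 = 0.007306 Ah

I=0.0027261 A, Q=0.007306 Ah


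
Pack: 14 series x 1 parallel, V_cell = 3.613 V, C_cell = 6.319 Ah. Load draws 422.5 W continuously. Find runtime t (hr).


Step 1: E_pack = Ns * V_cell * Np * C_cell = 14 * 3.613 * 1 * 6.319 = 319.63 Wh
Step 2: t = E_pack / P = 319.63 / 422.5 = 0.7565 hr

0.7565 hr


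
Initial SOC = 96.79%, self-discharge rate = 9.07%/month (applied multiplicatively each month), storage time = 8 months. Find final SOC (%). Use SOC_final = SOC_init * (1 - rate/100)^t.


decay = (1 - 9.07/100)^8 = 0.46737
SOC_final = 96.79 * 0.46737 = 45.24%

45.24%


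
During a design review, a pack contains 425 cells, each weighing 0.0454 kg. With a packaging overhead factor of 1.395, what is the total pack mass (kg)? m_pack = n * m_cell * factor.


m_pack = n * m_cell * overhead = 425 * 0.0454 * 1.395 = 26.92 kg

26.92 kg


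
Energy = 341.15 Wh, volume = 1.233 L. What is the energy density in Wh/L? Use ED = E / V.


ED = E / V = 341.15 / 1.233 = 276.7 Wh/L

276.7 Wh/L


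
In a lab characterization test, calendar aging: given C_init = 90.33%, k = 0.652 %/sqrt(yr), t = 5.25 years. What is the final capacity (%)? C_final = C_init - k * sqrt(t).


sqrt(t) = sqrt(5.25) = 2.2913
C_final = 90.33 - 0.652 * 2.2913 = 88.84%

88.84%


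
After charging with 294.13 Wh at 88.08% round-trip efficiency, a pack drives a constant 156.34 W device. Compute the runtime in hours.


Step 1: E_discharge = eta/100 * E_charge = 88.08/100 * 294.13 = 259.07 Wh
Step 2: t = E_discharge / P = 259.07 / 156.34 = 1.657 hr

1.657 hr


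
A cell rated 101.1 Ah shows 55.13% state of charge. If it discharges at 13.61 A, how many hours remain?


Step 1: remaining = SOC/100 * C_total = 55.13/100 * 101.1 = 55.736 Ah
Step 2: t = remaining / I = 55.736 / 13.61 = 4.095 hr

4.095 hr


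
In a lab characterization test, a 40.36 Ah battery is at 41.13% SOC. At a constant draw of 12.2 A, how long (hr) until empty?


Step 1: remaining = SOC/100 * C_total = 41.13/100 * 40.36 = 16.6 Ah
Step 2: t = remaining / I = 16.6 / 12.2 = 1.361 hr

1.361 hr


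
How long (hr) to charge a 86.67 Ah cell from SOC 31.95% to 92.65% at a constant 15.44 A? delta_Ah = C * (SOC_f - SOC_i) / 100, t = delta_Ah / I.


delta_Ah = 86.67 * (92.65 - 31.95) / 100 = 52.609 Ah
t = delta_Ah / I = 52.609 / 15.44 = 3.407 hr

3.407 hr


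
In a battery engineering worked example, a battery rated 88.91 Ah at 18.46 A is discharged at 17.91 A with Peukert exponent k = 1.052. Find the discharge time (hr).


t_rated = C / I_rated = 88.91 / 18.46 = 4.8164 hr
(I_rated/I)^k = (1.0307)^1.052 = 1.0323
t = t_rated * (I_rated/I)^k = 4.8164 * 1.0323 = 4.972 hr

4.972 hr


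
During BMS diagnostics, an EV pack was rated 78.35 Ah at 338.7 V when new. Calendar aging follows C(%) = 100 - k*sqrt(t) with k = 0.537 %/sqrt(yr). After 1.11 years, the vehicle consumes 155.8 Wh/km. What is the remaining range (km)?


Step 1: capacity retention = 100 - 0.537 * sqrt(1.11) = 100 - 0.537 * 1.0536 = 99.434%
Step 2: C_now = 78.35 * 99.434/100 = 77.907 Ah
Step 3: E_pack = V * C_now = 338.7 * 77.907 = 26387 Wh
Step 4: range = E_pack / consumption = 26387 / 155.8 = 169.4 km

169.4 km


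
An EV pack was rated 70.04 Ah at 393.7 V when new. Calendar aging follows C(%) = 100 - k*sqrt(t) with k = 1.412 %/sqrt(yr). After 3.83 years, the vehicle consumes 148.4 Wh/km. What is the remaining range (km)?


Step 1: capacity retention = 100 - 1.412 * sqrt(3.83) = 100 - 1.412 * 1.957 = 97.237%
Step 2: C_now = 70.04 * 97.237/100 = 68.105 Ah
Step 3: E_pack = V * C_now = 393.7 * 68.105 = 26813 Wh
Step 4: range = E_pack / consumption = 26813 / 148.4 = 180.7 km

180.7 km


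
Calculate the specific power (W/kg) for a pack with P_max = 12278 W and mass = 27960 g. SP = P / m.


Convert: m = 27960 g = 27.96 kg
Specific power = 12278 W / 27.96 kg = 439.1 W/kg

439.1 W/kg


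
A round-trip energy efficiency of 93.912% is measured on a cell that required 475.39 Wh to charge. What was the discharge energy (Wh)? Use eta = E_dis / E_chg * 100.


E_dis = eta/100 * E_chg = 93.912/100 * 475.39 = 446.4 Wh

446.4 Wh


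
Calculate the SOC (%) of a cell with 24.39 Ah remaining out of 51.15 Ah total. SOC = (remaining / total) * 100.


SOC% = 24.39 / 51.15 * 100 = 47.68%

47.68%


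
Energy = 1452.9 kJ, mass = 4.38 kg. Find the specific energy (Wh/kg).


Convert: E = 1452.9 kJ = 403.58 Wh
ED = E / m = 403.58 / 4.38 = 92.14 Wh/kg

92.14 Wh/kg


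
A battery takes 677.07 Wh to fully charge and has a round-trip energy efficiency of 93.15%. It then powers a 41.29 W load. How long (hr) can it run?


Step 1: E_discharge = eta/100 * E_charge = 93.15/100 * 677.07 = 630.69 Wh
Step 2: t = E_discharge / P = 630.69 / 41.29 = 15.27 hr

15.27 hr


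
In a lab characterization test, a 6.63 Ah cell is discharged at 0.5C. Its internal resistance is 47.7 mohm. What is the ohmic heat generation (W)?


Convert: R = 47.7 mohm = 0.0477 ohm
Step 1: I = C_rate * capacity = 0.5 * 6.63 = 3.315 A
Step 2: Q = I^2 * R = 3.315^2 * 0.0477 = 10.989 * 0.0477 = 0.5242 W

0.5242 W


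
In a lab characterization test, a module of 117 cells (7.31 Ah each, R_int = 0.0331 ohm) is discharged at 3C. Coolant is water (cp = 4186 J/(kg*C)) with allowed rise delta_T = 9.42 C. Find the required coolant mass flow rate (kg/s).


Step 1: I = 3 * 7.31 = 21.93 A
Step 2: Q_cell = I^2 * R = 21.93^2 * 0.0331 = 15.919 W
Step 3: Q_total = 117 * 15.919 = 1862.5 W
Step 4: m_dot = Q_total / (cp * dT) = 1862.5 / (4186 * 9.42) = 0.04723 kg/s

0.04723 kg/s


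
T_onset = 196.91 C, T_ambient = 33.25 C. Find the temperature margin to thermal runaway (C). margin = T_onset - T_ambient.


Safety margin = 196.91 C - 33.25 C = 163.66 C

163.66 C


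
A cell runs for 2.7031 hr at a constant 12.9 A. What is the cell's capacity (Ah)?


C = I * t = 12.9 * 2.7031 = 34.87 Ah

34.87 Ah


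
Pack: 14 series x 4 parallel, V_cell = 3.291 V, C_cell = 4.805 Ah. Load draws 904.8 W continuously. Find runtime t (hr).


Step 1: E_pack = Ns * V_cell * Np * C_cell = 14 * 3.291 * 4 * 4.805 = 885.54 Wh
Step 2: t = E_pack / P = 885.54 / 904.8 = 0.9787 hr

0.9787 hr


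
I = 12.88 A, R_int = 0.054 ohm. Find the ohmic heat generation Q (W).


Q = I^2 * R = 12.88^2 * 0.054 = 8.958 W

8.958 W


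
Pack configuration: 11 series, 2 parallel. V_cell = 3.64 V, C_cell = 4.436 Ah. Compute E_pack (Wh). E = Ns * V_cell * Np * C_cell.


E = Ns * Vcell * Np * Ccell = 11 * 3.64 * 2 * 4.436 = 355.2 Wh

355.2 Wh


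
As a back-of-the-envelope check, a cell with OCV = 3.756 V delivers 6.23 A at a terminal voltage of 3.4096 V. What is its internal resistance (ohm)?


R = (OCV - V) / I = (3.756 - 3.4096) / 6.23 = 0.05560 ohm

0.05560 ohm


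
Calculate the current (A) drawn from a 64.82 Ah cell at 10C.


At 10C: I = 10 * 64.82 Ah = 648.2 A

648.2 A


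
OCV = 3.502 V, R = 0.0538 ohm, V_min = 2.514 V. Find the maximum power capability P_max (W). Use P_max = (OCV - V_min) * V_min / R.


P_max = (OCV - V_min) * V_min / R = (3.502 - 2.514) * 2.514 / 0.0538 = 0.988 * 2.514 / 0.0538 = 46.17 W

46.17 W


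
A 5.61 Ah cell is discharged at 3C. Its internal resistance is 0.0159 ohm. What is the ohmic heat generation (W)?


Step 1: I = C_rate * capacity = 3 * 5.61 = 16.83 A
Step 2: Q = I^2 * R = 16.83^2 * 0.0159 = 283.25 * 0.0159 = 4.504 W

4.504 W


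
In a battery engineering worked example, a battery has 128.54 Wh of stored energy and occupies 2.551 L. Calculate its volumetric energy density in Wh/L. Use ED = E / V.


ED = E / V = 128.54 / 2.551 = 50.39 Wh/L

50.39 Wh/L


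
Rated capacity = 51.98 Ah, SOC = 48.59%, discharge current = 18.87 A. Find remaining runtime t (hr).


Step 1: remaining = SOC/100 * C_total = 48.59/100 * 51.98 = 25.257 Ah
Step 2: t = remaining / I = 25.257 / 18.87 = 1.338 hr

1.338 hr


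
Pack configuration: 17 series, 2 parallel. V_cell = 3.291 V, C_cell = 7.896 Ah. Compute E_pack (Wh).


E = Ns * Vcell * Np * Ccell = 17 * 3.291 * 2 * 7.896 = 883.5 Wh

883.5 Wh


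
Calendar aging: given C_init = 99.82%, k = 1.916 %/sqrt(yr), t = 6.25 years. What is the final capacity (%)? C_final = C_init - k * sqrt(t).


Step 1: sqrt(6.25 yr) = 2.5
Step 2: drop = 1.916 * 2.5 = 4.79
Step 3: C_final = 99.82 - 4.79 = 95.03%

95.03%


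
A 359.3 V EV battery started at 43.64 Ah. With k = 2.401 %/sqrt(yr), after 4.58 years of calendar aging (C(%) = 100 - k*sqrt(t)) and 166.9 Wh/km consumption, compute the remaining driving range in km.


Step 1: capacity retention = 100 - 2.401 * sqrt(4.58) = 100 - 2.401 * 2.1401 = 94.862%
Step 2: C_now = 43.64 * 94.862/100 = 41.398 Ah
Step 3: E_pack = V * C_now = 359.3 * 41.398 = 14874 Wh
Step 4: range = E_pack / consumption = 14874 / 166.9 = 89.12 km

89.12 km


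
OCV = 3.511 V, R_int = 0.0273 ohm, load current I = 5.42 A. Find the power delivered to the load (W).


Step 1: V_terminal = OCV - I*R = 3.511 - 5.42 * 0.0273 = 3.363 V
Step 2: P_out = V_terminal * I = 3.363 * 5.42 = 18.23 W

18.23 W


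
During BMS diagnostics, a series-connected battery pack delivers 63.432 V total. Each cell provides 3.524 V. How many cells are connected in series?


Rearranging: n = V_pack / V_cell = 63.432 / 3.524 = 18 cells

18


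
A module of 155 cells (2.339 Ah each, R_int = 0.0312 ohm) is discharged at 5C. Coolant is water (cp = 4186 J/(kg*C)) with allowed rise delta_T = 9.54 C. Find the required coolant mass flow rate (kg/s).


Step 1: I = 5 * 2.339 = 11.695 A
Step 2: Q_cell = I^2 * R = 11.695^2 * 0.0312 = 4.2673 W
Step 3: Q_total = 155 * 4.2673 = 661.43 W
Step 4: m_dot = Q_total / (cp * dT) = 661.43 / (4186 * 9.54) = 0.01656 kg/s

0.01656 kg/s


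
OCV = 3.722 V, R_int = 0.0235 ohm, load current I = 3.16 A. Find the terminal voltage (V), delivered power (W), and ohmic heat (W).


Step 1: V_terminal = OCV - I*R = 3.722 - 3.16 * 0.0235 = 3.6477 V
Step 2: P_out = V_terminal * I = 3.6477 * 3.16 = 11.53 W
Step 3: Q = I^2 * R = 3.16^2 * 0.0235 = 0.2347 W

V=3.6477 V, P=11.53 W, Q=0.2347 W


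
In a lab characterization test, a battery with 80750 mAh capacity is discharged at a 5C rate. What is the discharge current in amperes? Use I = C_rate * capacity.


Convert: capacity = 80750 mAh = 80.75 Ah
I = C_rate * capacity = 5 * 80.75 = 403.75 A

403.75 A


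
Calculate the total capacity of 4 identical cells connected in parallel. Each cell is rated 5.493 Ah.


C_total = 4 * 5.493 = 21.972 Ah

21.972 Ah


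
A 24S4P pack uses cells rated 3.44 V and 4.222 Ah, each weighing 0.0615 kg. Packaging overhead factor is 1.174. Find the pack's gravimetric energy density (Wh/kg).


Step 1: V_pack = 24 * 3.44 = 82.56 V
Step 2: C_pack = 4 * 4.222 = 16.888 Ah
Step 3: E_pack = V_pack * C_pack = 82.56 * 16.888 = 1394.3 Wh
Step 4: m_pack = 24 * 4 * 0.0615 * 1.174 = 6.9313 kg
Step 5: ED = E_pack / m_pack = 1394.3 / 6.9313 = 201.2 Wh/kg

201.2 Wh/kg


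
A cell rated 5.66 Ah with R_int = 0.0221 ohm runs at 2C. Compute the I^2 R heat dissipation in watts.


Step 1: I = C_rate * capacity = 2 * 5.66 = 11.32 A
Step 2: Q = I^2 * R = 11.32^2 * 0.0221 = 128.14 * 0.0221 = 2.832 W

2.832 W


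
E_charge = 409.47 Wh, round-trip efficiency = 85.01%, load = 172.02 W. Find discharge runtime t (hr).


Step 1: E_discharge = eta/100 * E_charge = 85.01/100 * 409.47 = 348.09 Wh
Step 2: t = E_discharge / P = 348.09 / 172.02 = 2.024 hr

2.024 hr


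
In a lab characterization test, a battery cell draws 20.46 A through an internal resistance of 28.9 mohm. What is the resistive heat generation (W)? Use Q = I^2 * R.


Convert: R = 28.9 mohm = 0.0289 ohm
I^2 = 418.61
Q = 418.61 * 0.0289 = 12.10 W

12.10 W


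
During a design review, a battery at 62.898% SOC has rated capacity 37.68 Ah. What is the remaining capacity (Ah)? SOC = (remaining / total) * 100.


remaining = SOC / 100 * total = 62.898 / 100 * 37.68 = 23.70 Ah

23.70 Ah


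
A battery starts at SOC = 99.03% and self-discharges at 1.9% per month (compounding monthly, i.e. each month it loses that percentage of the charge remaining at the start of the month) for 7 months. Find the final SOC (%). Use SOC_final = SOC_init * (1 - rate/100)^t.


Monthly retention factor = 1 - 1.9/100 = 0.981
Over 7 months: factor^7 = 0.87435
SOC_final = 99.03 * 0.87435 = 86.59%

86.59%


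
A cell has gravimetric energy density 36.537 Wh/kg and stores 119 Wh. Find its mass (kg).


m = E / ED = 119 / 36.537 = 3.257 kg

3.257 kg


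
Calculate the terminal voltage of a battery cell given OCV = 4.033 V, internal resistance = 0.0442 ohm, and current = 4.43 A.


IR drop = 4.43 * 0.0442 = 0.19581 V
V = 4.033 - 0.19581 = 3.837 V

3.837 V


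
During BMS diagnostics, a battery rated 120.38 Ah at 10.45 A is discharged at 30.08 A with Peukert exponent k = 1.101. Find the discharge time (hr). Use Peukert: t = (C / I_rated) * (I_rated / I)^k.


t_rated = C / I_rated = 120.38 / 10.45 = 11.52 hr
(I_rated/I)^k = (0.34741)^1.101 = 0.31222
t = t_rated * (I_rated/I)^k = 11.52 * 0.31222 = 3.597 hr

3.597 hr


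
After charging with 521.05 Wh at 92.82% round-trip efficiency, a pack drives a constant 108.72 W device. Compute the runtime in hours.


Step 1: E_discharge = eta/100 * E_charge = 92.82/100 * 521.05 = 483.64 Wh
Step 2: t = E_discharge / P = 483.64 / 108.72 = 4.448 hr

4.448 hr


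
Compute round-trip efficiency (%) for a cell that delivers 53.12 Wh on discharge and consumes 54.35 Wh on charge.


eta_e = E_dis / E_chg * 100 = 53.12 / 54.35 * 100 = 97.74%

97.74%
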